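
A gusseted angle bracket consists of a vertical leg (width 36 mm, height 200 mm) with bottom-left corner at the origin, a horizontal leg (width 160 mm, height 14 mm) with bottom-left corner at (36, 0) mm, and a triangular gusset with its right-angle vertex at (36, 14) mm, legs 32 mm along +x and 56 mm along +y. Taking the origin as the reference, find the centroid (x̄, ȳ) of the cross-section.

x̄ = 41.72 mm, ȳ = 74.01 mm

Part | A | x̄ᵢ | ȳᵢ | A·x̄ᵢ | A·ȳᵢ
vertical leg | 7200.00 | 18.00 | 100.00 | 129600.00 | 720000.00
horizontal leg | 2240.00 | 116.00 | 7.00 | 259840.00 | 15680.00
gusset | 896.00 | 46.67 | 32.67 | 41813.33 | 29269.33
Σ | 10336.00 |  |  | 431253.33 | 764949.33
x̄ = 431253.33 / 10336.00 = 41.72 mm
ȳ = 764949.33 / 10336.00 = 74.01 mm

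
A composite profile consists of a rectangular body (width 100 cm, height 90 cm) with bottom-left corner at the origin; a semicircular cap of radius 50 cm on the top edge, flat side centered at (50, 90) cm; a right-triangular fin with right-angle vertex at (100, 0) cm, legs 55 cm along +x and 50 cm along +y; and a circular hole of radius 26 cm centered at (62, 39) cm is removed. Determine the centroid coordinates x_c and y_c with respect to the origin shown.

x_c = 55.62 cm, y_c = 64.20 cm

rectangular body: A = 100 × 90 = 9000.00, centroid at (50.00, 45.00).
semicircular top: A = ½π·50² = 3926.99, centroid at (50.00, 111.22).
triangular fin: A = ½·55·50 = 1375.00, centroid at (118.33, 16.67).
hole: A = −π·26² = -2123.72, centroid at (62.00, 39.00).
ΣA = 12178.27 cm², ΣAx_c = 677387.44 cm³, ΣAy_c = 781854.22 cm³.
x_c = 677387.44/12178.27 = 55.62 cm; y_c = 781854.22/12178.27 = 64.20 cm.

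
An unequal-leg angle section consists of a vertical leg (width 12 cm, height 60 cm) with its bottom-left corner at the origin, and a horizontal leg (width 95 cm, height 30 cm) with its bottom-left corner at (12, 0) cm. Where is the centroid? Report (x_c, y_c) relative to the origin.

Part | A | x̄ᵢ | ȳᵢ | A·x̄ᵢ | A·ȳᵢ
vertical leg | 720.00 | 6.00 | 30.00 | 4320.00 | 21600.00
horizontal leg | 2850.00 | 59.50 | 15.00 | 169575.00 | 42750.00
Σ | 3570.00 |  |  | 173895.00 | 64350.00
x_c = 173895.00 / 3570.00 = 48.71 cm
y_c = 64350.00 / 3570.00 = 18.03 cm

x_c = 48.71 cm, y_c = 18.03 cm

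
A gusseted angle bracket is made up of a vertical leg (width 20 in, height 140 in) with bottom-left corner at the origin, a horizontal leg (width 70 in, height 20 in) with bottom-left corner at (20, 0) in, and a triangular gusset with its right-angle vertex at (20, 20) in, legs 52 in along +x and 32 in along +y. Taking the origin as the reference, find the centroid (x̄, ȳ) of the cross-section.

vertical leg: A = 20 × 140 = 2800.00, centroid at (10.00, 70.00).
horizontal leg: A = 70 × 20 = 1400.00, centroid at (55.00, 10.00).
gusset: A = ½·52·32 = 832.00, centroid at (37.33, 30.67).
ΣA = 5032.00 in², ΣAx̄ = 136061.33 in³, ΣAȳ = 235514.67 in³.
x̄ = 136061.33/5032.00 = 27.04 in; ȳ = 235514.67/5032.00 = 46.80 in.

x̄ = 27.04 in, ȳ = 46.80 in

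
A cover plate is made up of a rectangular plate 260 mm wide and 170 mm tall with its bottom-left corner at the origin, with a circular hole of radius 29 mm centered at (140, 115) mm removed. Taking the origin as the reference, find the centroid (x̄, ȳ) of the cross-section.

x̄ = 129.36 mm, ȳ = 83.09 mm

Part | A | x̄ᵢ | ȳᵢ | A·x̄ᵢ | A·ȳᵢ
plate | 44200.00 | 130.00 | 85.00 | 5746000.00 | 3757000.00
hole | -2642.08 | 140.00 | 115.00 | -369891.12 | -303839.13
Σ | 41557.92 |  |  | 5376108.88 | 3453160.87
x̄ = 5376108.88 / 41557.92 = 129.36 mm
ȳ = 3453160.87 / 41557.92 = 83.09 mm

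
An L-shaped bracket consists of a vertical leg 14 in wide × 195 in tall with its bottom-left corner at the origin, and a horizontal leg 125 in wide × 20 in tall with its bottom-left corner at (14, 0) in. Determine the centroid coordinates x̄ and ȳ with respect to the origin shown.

x̄ = 40.22 in, ȳ = 55.67 in

Part | A | x̄ᵢ | ȳᵢ | A·x̄ᵢ | A·ȳᵢ
vertical leg | 2730.00 | 7.00 | 97.50 | 19110.00 | 266175.00
horizontal leg | 2500.00 | 76.50 | 10.00 | 191250.00 | 25000.00
Σ | 5230.00 |  |  | 210360.00 | 291175.00
x̄ = 210360.00 / 5230.00 = 40.22 in
ȳ = 291175.00 / 5230.00 = 55.67 in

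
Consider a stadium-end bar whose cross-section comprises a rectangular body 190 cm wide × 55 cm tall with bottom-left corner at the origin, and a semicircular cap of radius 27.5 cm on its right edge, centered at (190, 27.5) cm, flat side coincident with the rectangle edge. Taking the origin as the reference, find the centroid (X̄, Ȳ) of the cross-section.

rectangular body: A = 190 × 55 = 10450.00, centroid at (95.00, 27.50).
semicircular end: A = ½π·27.5² = 1187.91, centroid at (201.67, 27.50).
ΣA = 11637.91 cm²
ΣAX̄ = (10450.00)(95.00) + (1187.91)(201.67) = 1232318.38 cm³
ΣAȲ = (10450.00)(27.50) + (1187.91)(27.50) = 320042.65 cm³
X̄ = 1232318.38 / 11637.91 = 105.89 cm
Ȳ = 320042.65 / 11637.91 = 27.50 cm

X̄ = 105.89 cm, Ȳ = 27.50 cm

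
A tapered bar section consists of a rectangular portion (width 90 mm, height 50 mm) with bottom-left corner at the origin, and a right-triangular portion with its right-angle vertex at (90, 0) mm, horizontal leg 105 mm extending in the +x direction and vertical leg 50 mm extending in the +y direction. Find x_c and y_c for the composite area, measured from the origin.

Part | A | x̄ᵢ | ȳᵢ | A·x̄ᵢ | A·ȳᵢ
rectangular portion | 4500.00 | 45.00 | 25.00 | 202500.00 | 112500.00
triangular portion | 2625.00 | 125.00 | 16.67 | 328125.00 | 43750.00
Σ | 7125.00 |  |  | 530625.00 | 156250.00
x_c = 530625.00 / 7125.00 = 74.47 mm
y_c = 156250.00 / 7125.00 = 21.93 mm

x_c = 74.47 mm, y_c = 21.93 mm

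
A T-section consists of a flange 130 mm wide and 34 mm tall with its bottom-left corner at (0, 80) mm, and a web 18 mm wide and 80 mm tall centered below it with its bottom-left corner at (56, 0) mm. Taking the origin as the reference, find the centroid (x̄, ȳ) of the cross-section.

x̄ = 65.00 mm, ȳ = 82.99 mm

Part | A | x̄ᵢ | ȳᵢ | A·x̄ᵢ | A·ȳᵢ
web | 1440.00 | 65.00 | 40.00 | 93600.00 | 57600.00
flange | 4420.00 | 65.00 | 97.00 | 287300.00 | 428740.00
Σ | 5860.00 |  |  | 380900.00 | 486340.00
x̄ = 380900.00 / 5860.00 = 65.00 mm
ȳ = 486340.00 / 5860.00 = 82.99 mm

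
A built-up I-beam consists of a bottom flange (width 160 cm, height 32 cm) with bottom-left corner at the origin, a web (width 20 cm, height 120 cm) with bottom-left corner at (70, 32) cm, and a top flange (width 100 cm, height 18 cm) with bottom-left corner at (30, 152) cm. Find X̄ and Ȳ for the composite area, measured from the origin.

X̄ = 80.00 cm, Ȳ = 63.58 cm

bottom flange: A = 160 × 32 = 5120.00, centroid at (80.00, 16.00).
web: A = 20 × 120 = 2400.00, centroid at (80.00, 92.00).
top flange: A = 100 × 18 = 1800.00, centroid at (80.00, 161.00).
ΣA = 9320.00 cm²
ΣAX̄ = (5120.00)(80.00) + (2400.00)(80.00) + (1800.00)(80.00) = 745600.00 cm³
ΣAȲ = (5120.00)(16.00) + (2400.00)(92.00) + (1800.00)(161.00) = 592520.00 cm³
X̄ = 745600.00 / 9320.00 = 80.00 cm
Ȳ = 592520.00 / 9320.00 = 63.58 cm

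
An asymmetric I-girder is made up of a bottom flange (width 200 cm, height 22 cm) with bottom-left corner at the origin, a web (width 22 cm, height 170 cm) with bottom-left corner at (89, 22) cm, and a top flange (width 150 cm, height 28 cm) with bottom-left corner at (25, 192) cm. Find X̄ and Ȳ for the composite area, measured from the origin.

bottom flange: A = 200 × 22 = 4400.00, centroid at (100.00, 11.00).
web: A = 22 × 170 = 3740.00, centroid at (100.00, 107.00).
top flange: A = 150 × 28 = 4200.00, centroid at (100.00, 206.00).
ΣA = 12340.00 cm², ΣAX̄ = 1234000.00 cm³, ΣAȲ = 1313780.00 cm³.
X̄ = 1234000.00/12340.00 = 100.00 cm; Ȳ = 1313780.00/12340.00 = 106.47 cm.

X̄ = 100.00 cm, Ȳ = 106.47 cm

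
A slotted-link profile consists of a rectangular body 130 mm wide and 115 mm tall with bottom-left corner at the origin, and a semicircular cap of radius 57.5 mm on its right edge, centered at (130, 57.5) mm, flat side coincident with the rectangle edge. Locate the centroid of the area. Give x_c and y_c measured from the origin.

x_c = 88.05 mm, y_c = 57.50 mm

rectangular body: A = 130 × 115 = 14950.00, centroid at (65.00, 57.50).
semicircular end: A = ½π·57.5² = 5193.45, centroid at (154.40, 57.50).
ΣA = 20143.45 mm², ΣAx_c = 1773637.48 mm³, ΣAy_c = 1158248.11 mm³.
x_c = 1773637.48/20143.45 = 88.05 mm; y_c = 1158248.11/20143.45 = 57.50 mm.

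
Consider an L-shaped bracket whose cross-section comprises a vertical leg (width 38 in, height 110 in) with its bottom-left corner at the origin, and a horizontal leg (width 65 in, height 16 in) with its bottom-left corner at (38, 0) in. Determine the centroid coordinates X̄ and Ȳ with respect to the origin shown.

vertical leg: A = 38 × 110 = 4180.00, centroid at (19.00, 55.00).
horizontal leg: A = 65 × 16 = 1040.00, centroid at (70.50, 8.00).
ΣA = 5220.00 in², ΣAX̄ = 152740.00 in³, ΣAȲ = 238220.00 in³.
X̄ = 152740.00/5220.00 = 29.26 in; Ȳ = 238220.00/5220.00 = 45.64 in.

X̄ = 29.26 in, Ȳ = 45.64 in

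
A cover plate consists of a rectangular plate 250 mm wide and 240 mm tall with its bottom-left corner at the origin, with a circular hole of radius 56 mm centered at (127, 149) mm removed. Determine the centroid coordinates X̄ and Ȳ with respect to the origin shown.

plate: A = 250 × 240 = 60000.00, centroid at (125.00, 120.00).
hole: A = −π·56² = -9852.03, centroid at (127.00, 149.00).
ΣA = 50147.97 mm²
ΣAX̄ = (60000.00)(125.00) + (-9852.03)(127.00) = 6248791.61 mm³
ΣAȲ = (60000.00)(120.00) + (-9852.03)(149.00) = 5732046.85 mm³
X̄ = 6248791.61 / 50147.97 = 124.61 mm
Ȳ = 5732046.85 / 50147.97 = 114.30 mm

X̄ = 124.61 mm, Ȳ = 114.30 mm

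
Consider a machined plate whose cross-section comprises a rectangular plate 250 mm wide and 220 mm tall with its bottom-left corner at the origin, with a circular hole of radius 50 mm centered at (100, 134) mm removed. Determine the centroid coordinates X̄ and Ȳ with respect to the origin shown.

plate: A = 250 × 220 = 55000.00, centroid at (125.00, 110.00).
hole: A = −π·50² = -7853.98, centroid at (100.00, 134.00).
ΣA = 47146.02 mm², ΣAX̄ = 6089601.84 mm³, ΣAȲ = 4997566.46 mm³.
X̄ = 6089601.84/47146.02 = 129.16 mm; Ȳ = 4997566.46/47146.02 = 106.00 mm.

X̄ = 129.16 mm, Ȳ = 106.00 mm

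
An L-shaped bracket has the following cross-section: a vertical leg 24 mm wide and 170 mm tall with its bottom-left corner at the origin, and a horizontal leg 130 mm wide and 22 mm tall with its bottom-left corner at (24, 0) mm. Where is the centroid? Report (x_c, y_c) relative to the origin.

vertical leg: A = 24 × 170 = 4080.00, centroid at (12.00, 85.00).
horizontal leg: A = 130 × 22 = 2860.00, centroid at (89.00, 11.00).
ΣA = 6940.00 mm², ΣAx_c = 303500.00 mm³, ΣAy_c = 378260.00 mm³.
x_c = 303500.00/6940.00 = 43.73 mm; y_c = 378260.00/6940.00 = 54.50 mm.

x_c = 43.73 mm, y_c = 54.50 mm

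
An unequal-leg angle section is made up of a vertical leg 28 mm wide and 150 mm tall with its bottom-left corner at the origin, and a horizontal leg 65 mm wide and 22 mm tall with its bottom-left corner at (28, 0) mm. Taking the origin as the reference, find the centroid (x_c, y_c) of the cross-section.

x_c = 25.81 mm, y_c = 58.74 mm

vertical leg: A = 28 × 150 = 4200.00, centroid at (14.00, 75.00).
horizontal leg: A = 65 × 22 = 1430.00, centroid at (60.50, 11.00).
ΣA = 5630.00 mm²
ΣAx_c = (4200.00)(14.00) + (1430.00)(60.50) = 145315.00 mm³
ΣAy_c = (4200.00)(75.00) + (1430.00)(11.00) = 330730.00 mm³
x_c = 145315.00 / 5630.00 = 25.81 mm
y_c = 330730.00 / 5630.00 = 58.74 mm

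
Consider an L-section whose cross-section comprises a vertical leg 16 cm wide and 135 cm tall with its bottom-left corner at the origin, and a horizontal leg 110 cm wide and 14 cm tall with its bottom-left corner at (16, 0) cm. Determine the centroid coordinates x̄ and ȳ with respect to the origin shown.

x̄ = 34.22 cm, ȳ = 42.32 cm

vertical leg: A = 16 × 135 = 2160.00, centroid at (8.00, 67.50).
horizontal leg: A = 110 × 14 = 1540.00, centroid at (71.00, 7.00).
ΣA = 3700.00 cm², ΣAx̄ = 126620.00 cm³, ΣAȳ = 156580.00 cm³.
x̄ = 126620.00/3700.00 = 34.22 cm; ȳ = 156580.00/3700.00 = 42.32 cm.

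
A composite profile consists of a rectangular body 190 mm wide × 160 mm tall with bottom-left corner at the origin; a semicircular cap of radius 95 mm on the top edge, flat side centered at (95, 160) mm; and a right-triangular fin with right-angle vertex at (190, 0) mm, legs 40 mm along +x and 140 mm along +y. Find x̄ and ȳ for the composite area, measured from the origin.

rectangular body: A = 190 × 160 = 30400.00, centroid at (95.00, 80.00).
semicircular top: A = ½π·95² = 14176.44, centroid at (95.00, 200.32).
triangular fin: A = ½·40·140 = 2800.00, centroid at (203.33, 46.67).
ΣA = 47376.44 mm²
ΣAx̄ = (30400.00)(95.00) + (14176.44)(95.00) + (2800.00)(203.33) = 4804094.83 mm³
ΣAȳ = (30400.00)(80.00) + (14176.44)(200.32) + (2800.00)(46.67) = 5402479.90 mm³
x̄ = 4804094.83 / 47376.44 = 101.40 mm
ȳ = 5402479.90 / 47376.44 = 114.03 mm

x̄ = 101.40 mm, ȳ = 114.03 mm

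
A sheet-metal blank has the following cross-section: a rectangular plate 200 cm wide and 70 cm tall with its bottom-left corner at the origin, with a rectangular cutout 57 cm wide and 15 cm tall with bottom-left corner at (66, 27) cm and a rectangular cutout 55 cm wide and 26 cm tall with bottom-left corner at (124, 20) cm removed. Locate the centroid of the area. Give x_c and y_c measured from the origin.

plate: A = 200 × 70 = 14000.00, centroid at (100.00, 35.00).
hole 1: A = −(57 × 15) = -855.00, centroid at (94.50, 34.50).
hole 2: A = −(55 × 26) = -1430.00, centroid at (151.50, 33.00).
ΣA = 11715.00 cm², ΣAx_c = 1102557.50 cm³, ΣAy_c = 413312.50 cm³.
x_c = 1102557.50/11715.00 = 94.12 cm; y_c = 413312.50/11715.00 = 35.28 cm.

x_c = 94.12 cm, y_c = 35.28 cm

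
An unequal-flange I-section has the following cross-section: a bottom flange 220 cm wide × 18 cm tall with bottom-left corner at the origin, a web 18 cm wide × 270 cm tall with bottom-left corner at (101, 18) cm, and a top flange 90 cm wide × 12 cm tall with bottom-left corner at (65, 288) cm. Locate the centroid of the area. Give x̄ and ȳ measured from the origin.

bottom flange: A = 220 × 18 = 3960.00, centroid at (110.00, 9.00).
web: A = 18 × 270 = 4860.00, centroid at (110.00, 153.00).
top flange: A = 90 × 12 = 1080.00, centroid at (110.00, 294.00).
ΣA = 9900.00 cm²
ΣAx̄ = (3960.00)(110.00) + (4860.00)(110.00) + (1080.00)(110.00) = 1089000.00 cm³
ΣAȳ = (3960.00)(9.00) + (4860.00)(153.00) + (1080.00)(294.00) = 1096740.00 cm³
x̄ = 1089000.00 / 9900.00 = 110.00 cm
ȳ = 1096740.00 / 9900.00 = 110.78 cm

x̄ = 110.00 cm, ȳ = 110.78 cm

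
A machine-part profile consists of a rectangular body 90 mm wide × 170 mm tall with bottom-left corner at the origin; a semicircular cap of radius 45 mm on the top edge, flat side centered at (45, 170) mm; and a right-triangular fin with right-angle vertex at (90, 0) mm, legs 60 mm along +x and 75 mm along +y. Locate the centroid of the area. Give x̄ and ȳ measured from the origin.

Part | A | x̄ᵢ | ȳᵢ | A·x̄ᵢ | A·ȳᵢ
rectangular body | 15300.00 | 45.00 | 85.00 | 688500.00 | 1300500.00
semicircular top | 3180.86 | 45.00 | 189.10 | 143138.82 | 601496.64
triangular fin | 2250.00 | 110.00 | 25.00 | 247500.00 | 56250.00
Σ | 20730.86 |  |  | 1079138.82 | 1958246.64
x̄ = 1079138.82 / 20730.86 = 52.05 mm
ȳ = 1958246.64 / 20730.86 = 94.46 mm

x̄ = 52.05 mm, ȳ = 94.46 mm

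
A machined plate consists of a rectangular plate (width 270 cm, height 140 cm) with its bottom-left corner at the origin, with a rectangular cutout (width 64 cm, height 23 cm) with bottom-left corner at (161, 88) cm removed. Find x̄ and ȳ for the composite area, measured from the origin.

x̄ = 132.65 cm, ȳ = 68.80 cm

Part | A | x̄ᵢ | ȳᵢ | A·x̄ᵢ | A·ȳᵢ
plate | 37800.00 | 135.00 | 70.00 | 5103000.00 | 2646000.00
hole | -1472.00 | 193.00 | 99.50 | -284096.00 | -146464.00
Σ | 36328.00 |  |  | 4818904.00 | 2499536.00
x̄ = 4818904.00 / 36328.00 = 132.65 cm
ȳ = 2499536.00 / 36328.00 = 68.80 cm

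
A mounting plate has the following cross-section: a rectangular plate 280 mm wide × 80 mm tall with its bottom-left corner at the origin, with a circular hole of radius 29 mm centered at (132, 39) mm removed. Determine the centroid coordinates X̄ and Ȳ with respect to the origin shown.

plate: A = 280 × 80 = 22400.00, centroid at (140.00, 40.00).
hole: A = −π·29² = -2642.08, centroid at (132.00, 39.00).
ΣA = 19757.92 mm², ΣAX̄ = 2787245.52 mm³, ΣAȲ = 792958.90 mm³.
X̄ = 2787245.52/19757.92 = 141.07 mm; Ȳ = 792958.90/19757.92 = 40.13 mm.

X̄ = 141.07 mm, Ȳ = 40.13 mm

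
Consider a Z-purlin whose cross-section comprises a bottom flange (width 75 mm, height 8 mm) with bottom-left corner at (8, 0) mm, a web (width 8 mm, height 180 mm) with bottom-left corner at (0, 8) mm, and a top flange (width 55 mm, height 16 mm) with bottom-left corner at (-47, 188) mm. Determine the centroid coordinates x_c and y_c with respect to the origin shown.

x_c = 5.45 mm, y_c = 108.22 mm

bottom flange: A = 75 × 8 = 600.00, centroid at (45.50, 4.00).
web: A = 8 × 180 = 1440.00, centroid at (4.00, 98.00).
top flange: A = 55 × 16 = 880.00, centroid at (-19.50, 196.00).
ΣA = 2920.00 mm²
ΣAx_c = (600.00)(45.50) + (1440.00)(4.00) + (880.00)(-19.50) = 15900.00 mm³
ΣAy_c = (600.00)(4.00) + (1440.00)(98.00) + (880.00)(196.00) = 316000.00 mm³
x_c = 15900.00 / 2920.00 = 5.45 mm
y_c = 316000.00 / 2920.00 = 108.22 mm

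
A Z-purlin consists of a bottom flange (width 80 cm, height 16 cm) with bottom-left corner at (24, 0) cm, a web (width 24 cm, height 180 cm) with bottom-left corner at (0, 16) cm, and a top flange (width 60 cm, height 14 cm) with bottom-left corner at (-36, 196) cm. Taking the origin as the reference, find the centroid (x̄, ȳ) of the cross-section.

bottom flange: A = 80 × 16 = 1280.00, centroid at (64.00, 8.00).
web: A = 24 × 180 = 4320.00, centroid at (12.00, 106.00).
top flange: A = 60 × 14 = 840.00, centroid at (-6.00, 203.00).
ΣA = 6440.00 cm², ΣAx̄ = 128720.00 cm³, ΣAȳ = 638680.00 cm³.
x̄ = 128720.00/6440.00 = 19.99 cm; ȳ = 638680.00/6440.00 = 99.17 cm.

x̄ = 19.99 cm, ȳ = 99.17 cm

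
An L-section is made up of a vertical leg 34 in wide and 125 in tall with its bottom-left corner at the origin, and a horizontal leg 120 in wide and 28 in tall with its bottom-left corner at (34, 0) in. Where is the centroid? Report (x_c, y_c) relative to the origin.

x_c = 51.00 in, y_c = 41.09 in

vertical leg: A = 34 × 125 = 4250.00, centroid at (17.00, 62.50).
horizontal leg: A = 120 × 28 = 3360.00, centroid at (94.00, 14.00).
ΣA = 7610.00 in², ΣAx_c = 388090.00 in³, ΣAy_c = 312665.00 in³.
x_c = 388090.00/7610.00 = 51.00 in; y_c = 312665.00/7610.00 = 41.09 in.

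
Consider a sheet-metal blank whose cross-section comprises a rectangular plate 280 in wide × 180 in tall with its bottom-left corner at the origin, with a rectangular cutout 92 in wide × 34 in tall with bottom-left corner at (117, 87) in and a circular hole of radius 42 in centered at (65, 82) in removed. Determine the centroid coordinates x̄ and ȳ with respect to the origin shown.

x̄ = 148.24 in, ȳ = 90.01 in

plate: A = 280 × 180 = 50400.00, centroid at (140.00, 90.00).
hole 1: A = −(92 × 34) = -3128.00, centroid at (163.00, 104.00).
hole 2: A = −π·42² = -5541.77, centroid at (65.00, 82.00).
ΣA = 41730.23 in²
ΣAx̄ = (50400.00)(140.00) + (-3128.00)(163.00) + (-5541.77)(65.00) = 6185920.99 in³
ΣAȳ = (50400.00)(90.00) + (-3128.00)(104.00) + (-5541.77)(82.00) = 3756262.91 in³
x̄ = 6185920.99 / 41730.23 = 148.24 in
ȳ = 3756262.91 / 41730.23 = 90.01 in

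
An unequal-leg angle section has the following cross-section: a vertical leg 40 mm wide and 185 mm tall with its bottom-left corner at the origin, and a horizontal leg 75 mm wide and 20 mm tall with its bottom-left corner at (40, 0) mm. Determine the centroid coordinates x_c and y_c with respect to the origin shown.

Part | A | x̄ᵢ | ȳᵢ | A·x̄ᵢ | A·ȳᵢ
vertical leg | 7400.00 | 20.00 | 92.50 | 148000.00 | 684500.00
horizontal leg | 1500.00 | 77.50 | 10.00 | 116250.00 | 15000.00
Σ | 8900.00 |  |  | 264250.00 | 699500.00
x_c = 264250.00 / 8900.00 = 29.69 mm
y_c = 699500.00 / 8900.00 = 78.60 mm

x_c = 29.69 mm, y_c = 78.60 mm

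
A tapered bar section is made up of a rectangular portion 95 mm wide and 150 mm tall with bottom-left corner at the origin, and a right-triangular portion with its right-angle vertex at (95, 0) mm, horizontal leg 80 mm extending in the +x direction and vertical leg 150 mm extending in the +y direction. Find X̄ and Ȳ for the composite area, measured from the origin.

X̄ = 69.48 mm, Ȳ = 67.59 mm

rectangular portion: A = 95 × 150 = 14250.00, centroid at (47.50, 75.00).
triangular portion: A = ½·80·150 = 6000.00, centroid at (121.67, 50.00).
ΣA = 20250.00 mm²
ΣAX̄ = (14250.00)(47.50) + (6000.00)(121.67) = 1406875.00 mm³
ΣAȲ = (14250.00)(75.00) + (6000.00)(50.00) = 1368750.00 mm³
X̄ = 1406875.00 / 20250.00 = 69.48 mm
Ȳ = 1368750.00 / 20250.00 = 67.59 mm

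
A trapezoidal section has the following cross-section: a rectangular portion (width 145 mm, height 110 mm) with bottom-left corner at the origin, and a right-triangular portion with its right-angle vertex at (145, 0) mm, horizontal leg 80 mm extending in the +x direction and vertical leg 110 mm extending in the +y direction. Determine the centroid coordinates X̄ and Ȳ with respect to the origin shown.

rectangular portion: A = 145 × 110 = 15950.00, centroid at (72.50, 55.00).
triangular portion: A = ½·80·110 = 4400.00, centroid at (171.67, 36.67).
ΣA = 20350.00 mm²
ΣAX̄ = (15950.00)(72.50) + (4400.00)(171.67) = 1911708.33 mm³
ΣAȲ = (15950.00)(55.00) + (4400.00)(36.67) = 1038583.33 mm³
X̄ = 1911708.33 / 20350.00 = 93.94 mm
Ȳ = 1038583.33 / 20350.00 = 51.04 mm

X̄ = 93.94 mm, Ȳ = 51.04 mm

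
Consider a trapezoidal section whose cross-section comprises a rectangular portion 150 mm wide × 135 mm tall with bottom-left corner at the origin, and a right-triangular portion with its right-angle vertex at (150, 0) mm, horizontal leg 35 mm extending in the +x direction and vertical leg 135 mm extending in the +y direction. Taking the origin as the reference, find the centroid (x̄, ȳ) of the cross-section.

rectangular portion: A = 150 × 135 = 20250.00, centroid at (75.00, 67.50).
triangular portion: A = ½·35·135 = 2362.50, centroid at (161.67, 45.00).
ΣA = 22612.50 mm²
ΣAx̄ = (20250.00)(75.00) + (2362.50)(161.67) = 1900687.50 mm³
ΣAȳ = (20250.00)(67.50) + (2362.50)(45.00) = 1473187.50 mm³
x̄ = 1900687.50 / 22612.50 = 84.05 mm
ȳ = 1473187.50 / 22612.50 = 65.15 mm

x̄ = 84.05 mm, ȳ = 65.15 mm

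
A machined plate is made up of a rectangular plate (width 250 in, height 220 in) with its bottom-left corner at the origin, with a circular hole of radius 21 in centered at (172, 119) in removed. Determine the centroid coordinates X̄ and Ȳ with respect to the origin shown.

plate: A = 250 × 220 = 55000.00, centroid at (125.00, 110.00).
hole: A = −π·21² = -1385.44, centroid at (172.00, 119.00).
ΣA = 53614.56 in²
ΣAX̄ = (55000.00)(125.00) + (-1385.44)(172.00) = 6636703.91 in³
ΣAȲ = (55000.00)(110.00) + (-1385.44)(119.00) = 5885132.36 in³
X̄ = 6636703.91 / 53614.56 = 123.79 in
Ȳ = 5885132.36 / 53614.56 = 109.77 in

X̄ = 123.79 in, Ȳ = 109.77 in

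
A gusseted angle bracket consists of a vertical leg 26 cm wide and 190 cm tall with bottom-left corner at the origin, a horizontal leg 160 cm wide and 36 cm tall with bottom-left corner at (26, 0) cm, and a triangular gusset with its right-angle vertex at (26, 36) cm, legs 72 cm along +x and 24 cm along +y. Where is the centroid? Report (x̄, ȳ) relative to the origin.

x̄ = 62.09 cm, ȳ = 52.84 cm

Part | A | x̄ᵢ | ȳᵢ | A·x̄ᵢ | A·ȳᵢ
vertical leg | 4940.00 | 13.00 | 95.00 | 64220.00 | 469300.00
horizontal leg | 5760.00 | 106.00 | 18.00 | 610560.00 | 103680.00
gusset | 864.00 | 50.00 | 44.00 | 43200.00 | 38016.00
Σ | 11564.00 |  |  | 717980.00 | 610996.00
x̄ = 717980.00 / 11564.00 = 62.09 cm
ȳ = 610996.00 / 11564.00 = 52.84 cm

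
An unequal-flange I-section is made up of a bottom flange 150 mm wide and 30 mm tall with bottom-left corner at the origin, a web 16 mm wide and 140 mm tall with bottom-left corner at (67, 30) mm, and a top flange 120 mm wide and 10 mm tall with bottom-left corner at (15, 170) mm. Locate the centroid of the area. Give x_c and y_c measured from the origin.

x_c = 75.00 mm, y_c = 63.16 mm

Part | A | x̄ᵢ | ȳᵢ | A·x̄ᵢ | A·ȳᵢ
bottom flange | 4500.00 | 75.00 | 15.00 | 337500.00 | 67500.00
web | 2240.00 | 75.00 | 100.00 | 168000.00 | 224000.00
top flange | 1200.00 | 75.00 | 175.00 | 90000.00 | 210000.00
Σ | 7940.00 |  |  | 595500.00 | 501500.00
x_c = 595500.00 / 7940.00 = 75.00 mm
y_c = 501500.00 / 7940.00 = 63.16 mm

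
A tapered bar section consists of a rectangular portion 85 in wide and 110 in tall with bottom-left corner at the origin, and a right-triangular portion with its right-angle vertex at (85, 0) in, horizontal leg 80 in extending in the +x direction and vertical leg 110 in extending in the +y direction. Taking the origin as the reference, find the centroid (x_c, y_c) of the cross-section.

Part | A | x̄ᵢ | ȳᵢ | A·x̄ᵢ | A·ȳᵢ
rectangular portion | 9350.00 | 42.50 | 55.00 | 397375.00 | 514250.00
triangular portion | 4400.00 | 111.67 | 36.67 | 491333.33 | 161333.33
Σ | 13750.00 |  |  | 888708.33 | 675583.33
x_c = 888708.33 / 13750.00 = 64.63 in
y_c = 675583.33 / 13750.00 = 49.13 in

x_c = 64.63 in, y_c = 49.13 in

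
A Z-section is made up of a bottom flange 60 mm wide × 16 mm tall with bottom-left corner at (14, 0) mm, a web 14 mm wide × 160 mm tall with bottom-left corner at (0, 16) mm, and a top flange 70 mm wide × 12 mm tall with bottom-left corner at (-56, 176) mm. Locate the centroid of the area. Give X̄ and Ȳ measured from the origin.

Part | A | x̄ᵢ | ȳᵢ | A·x̄ᵢ | A·ȳᵢ
bottom flange | 960.00 | 44.00 | 8.00 | 42240.00 | 7680.00
web | 2240.00 | 7.00 | 96.00 | 15680.00 | 215040.00
top flange | 840.00 | -21.00 | 182.00 | -17640.00 | 152880.00
Σ | 4040.00 |  |  | 40280.00 | 375600.00
X̄ = 40280.00 / 4040.00 = 9.97 mm
Ȳ = 375600.00 / 4040.00 = 92.97 mm

X̄ = 9.97 mm, Ȳ = 92.97 mm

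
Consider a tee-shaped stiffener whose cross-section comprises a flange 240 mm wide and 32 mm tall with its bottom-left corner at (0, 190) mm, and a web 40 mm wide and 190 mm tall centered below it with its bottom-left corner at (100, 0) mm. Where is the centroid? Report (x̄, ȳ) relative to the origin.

web: A = 40 × 190 = 7600.00, centroid at (120.00, 95.00).
flange: A = 240 × 32 = 7680.00, centroid at (120.00, 206.00).
ΣA = 15280.00 mm², ΣAx̄ = 1833600.00 mm³, ΣAȳ = 2304080.00 mm³.
x̄ = 1833600.00/15280.00 = 120.00 mm; ȳ = 2304080.00/15280.00 = 150.79 mm.

x̄ = 120.00 mm, ȳ = 150.79 mm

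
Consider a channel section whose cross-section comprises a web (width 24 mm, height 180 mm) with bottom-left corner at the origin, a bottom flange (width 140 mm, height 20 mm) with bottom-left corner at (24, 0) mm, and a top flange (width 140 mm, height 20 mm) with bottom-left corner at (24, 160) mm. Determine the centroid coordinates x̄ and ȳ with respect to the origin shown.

x̄ = 58.29 mm, ȳ = 90.00 mm

web: A = 24 × 180 = 4320.00, centroid at (12.00, 90.00).
bottom flange: A = 140 × 20 = 2800.00, centroid at (94.00, 10.00).
top flange: A = 140 × 20 = 2800.00, centroid at (94.00, 170.00).
ΣA = 9920.00 mm², ΣAx̄ = 578240.00 mm³, ΣAȳ = 892800.00 mm³.
x̄ = 578240.00/9920.00 = 58.29 mm; ȳ = 892800.00/9920.00 = 90.00 mm.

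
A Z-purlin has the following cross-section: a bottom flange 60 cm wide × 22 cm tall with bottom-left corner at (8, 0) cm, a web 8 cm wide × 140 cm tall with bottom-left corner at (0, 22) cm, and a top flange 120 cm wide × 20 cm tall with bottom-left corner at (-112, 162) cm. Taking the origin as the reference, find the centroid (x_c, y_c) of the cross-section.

x_c = -14.50 cm, y_c = 109.58 cm

bottom flange: A = 60 × 22 = 1320.00, centroid at (38.00, 11.00).
web: A = 8 × 140 = 1120.00, centroid at (4.00, 92.00).
top flange: A = 120 × 20 = 2400.00, centroid at (-52.00, 172.00).
ΣA = 4840.00 cm²
ΣAx_c = (1320.00)(38.00) + (1120.00)(4.00) + (2400.00)(-52.00) = -70160.00 cm³
ΣAy_c = (1320.00)(11.00) + (1120.00)(92.00) + (2400.00)(172.00) = 530360.00 cm³
x_c = -70160.00 / 4840.00 = -14.50 cm
y_c = 530360.00 / 4840.00 = 109.58 cm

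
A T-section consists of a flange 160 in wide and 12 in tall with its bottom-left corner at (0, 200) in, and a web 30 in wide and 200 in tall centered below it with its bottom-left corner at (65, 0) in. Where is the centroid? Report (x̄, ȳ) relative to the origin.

x̄ = 80.00 in, ȳ = 125.70 in

web: A = 30 × 200 = 6000.00, centroid at (80.00, 100.00).
flange: A = 160 × 12 = 1920.00, centroid at (80.00, 206.00).
ΣA = 7920.00 in², ΣAx̄ = 633600.00 in³, ΣAȳ = 995520.00 in³.
x̄ = 633600.00/7920.00 = 80.00 in; ȳ = 995520.00/7920.00 = 125.70 in.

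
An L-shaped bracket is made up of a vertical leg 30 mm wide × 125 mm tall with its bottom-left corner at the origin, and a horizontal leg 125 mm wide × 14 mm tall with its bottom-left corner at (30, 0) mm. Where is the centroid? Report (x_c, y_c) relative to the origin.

vertical leg: A = 30 × 125 = 3750.00, centroid at (15.00, 62.50).
horizontal leg: A = 125 × 14 = 1750.00, centroid at (92.50, 7.00).
ΣA = 5500.00 mm², ΣAx_c = 218125.00 mm³, ΣAy_c = 246625.00 mm³.
x_c = 218125.00/5500.00 = 39.66 mm; y_c = 246625.00/5500.00 = 44.84 mm.

x_c = 39.66 mm, y_c = 44.84 mm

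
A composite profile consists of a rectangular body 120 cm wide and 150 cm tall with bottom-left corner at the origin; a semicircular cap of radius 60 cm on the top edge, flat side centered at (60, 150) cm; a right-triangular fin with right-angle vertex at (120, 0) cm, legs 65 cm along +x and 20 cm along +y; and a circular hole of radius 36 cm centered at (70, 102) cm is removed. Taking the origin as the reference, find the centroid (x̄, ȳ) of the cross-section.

x̄ = 60.61 cm, ȳ = 95.45 cm

rectangular body: A = 120 × 150 = 18000.00, centroid at (60.00, 75.00).
semicircular top: A = ½π·60² = 5654.87, centroid at (60.00, 175.46).
triangular fin: A = ½·65·20 = 650.00, centroid at (141.67, 6.67).
hole: A = −π·36² = -4071.50, centroid at (70.00, 102.00).
ΣA = 20233.36 cm²
ΣAx̄ = (18000.00)(60.00) + (5654.87)(60.00) + (650.00)(141.67) + (-4071.50)(70.00) = 1226370.05 cm³
ΣAȳ = (18000.00)(75.00) + (5654.87)(175.46) + (650.00)(6.67) + (-4071.50)(102.00) = 1931269.93 cm³
x̄ = 1226370.05 / 20233.36 = 60.61 cm
ȳ = 1931269.93 / 20233.36 = 95.45 cm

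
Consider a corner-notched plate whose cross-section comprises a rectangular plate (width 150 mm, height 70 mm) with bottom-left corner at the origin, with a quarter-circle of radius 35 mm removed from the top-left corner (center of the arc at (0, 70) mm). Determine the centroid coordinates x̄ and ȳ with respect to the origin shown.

Part | A | x̄ᵢ | ȳᵢ | A·x̄ᵢ | A·ȳᵢ
plate | 10500.00 | 75.00 | 35.00 | 787500.00 | 367500.00
removed quarter-circle | -962.11 | 14.85 | 55.15 | -14291.67 | -53056.23
Σ | 9537.89 |  |  | 773208.33 | 314443.77
x̄ = 773208.33 / 9537.89 = 81.07 mm
ȳ = 314443.77 / 9537.89 = 32.97 mm

x̄ = 81.07 mm, ȳ = 32.97 mm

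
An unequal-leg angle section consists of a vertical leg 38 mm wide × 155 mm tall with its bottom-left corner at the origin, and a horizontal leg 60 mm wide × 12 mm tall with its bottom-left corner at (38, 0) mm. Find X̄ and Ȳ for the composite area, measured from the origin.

X̄ = 24.34 mm, Ȳ = 69.71 mm

vertical leg: A = 38 × 155 = 5890.00, centroid at (19.00, 77.50).
horizontal leg: A = 60 × 12 = 720.00, centroid at (68.00, 6.00).
ΣA = 6610.00 mm²
ΣAX̄ = (5890.00)(19.00) + (720.00)(68.00) = 160870.00 mm³
ΣAȲ = (5890.00)(77.50) + (720.00)(6.00) = 460795.00 mm³
X̄ = 160870.00 / 6610.00 = 24.34 mm
Ȳ = 460795.00 / 6610.00 = 69.71 mm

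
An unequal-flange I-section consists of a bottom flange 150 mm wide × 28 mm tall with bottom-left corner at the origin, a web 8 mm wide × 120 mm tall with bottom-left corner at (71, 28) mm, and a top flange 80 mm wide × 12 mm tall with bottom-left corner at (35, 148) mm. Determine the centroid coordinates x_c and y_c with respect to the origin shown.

Part | A | x̄ᵢ | ȳᵢ | A·x̄ᵢ | A·ȳᵢ
bottom flange | 4200.00 | 75.00 | 14.00 | 315000.00 | 58800.00
web | 960.00 | 75.00 | 88.00 | 72000.00 | 84480.00
top flange | 960.00 | 75.00 | 154.00 | 72000.00 | 147840.00
Σ | 6120.00 |  |  | 459000.00 | 291120.00
x_c = 459000.00 / 6120.00 = 75.00 mm
y_c = 291120.00 / 6120.00 = 47.57 mm

x_c = 75.00 mm, y_c = 47.57 mm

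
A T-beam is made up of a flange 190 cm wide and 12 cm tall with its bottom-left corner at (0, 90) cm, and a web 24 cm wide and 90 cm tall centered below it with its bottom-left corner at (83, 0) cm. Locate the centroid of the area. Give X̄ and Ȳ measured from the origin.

X̄ = 95.00 cm, Ȳ = 71.19 cm

Part | A | x̄ᵢ | ȳᵢ | A·x̄ᵢ | A·ȳᵢ
web | 2160.00 | 95.00 | 45.00 | 205200.00 | 97200.00
flange | 2280.00 | 95.00 | 96.00 | 216600.00 | 218880.00
Σ | 4440.00 |  |  | 421800.00 | 316080.00
X̄ = 421800.00 / 4440.00 = 95.00 cm
Ȳ = 316080.00 / 4440.00 = 71.19 cm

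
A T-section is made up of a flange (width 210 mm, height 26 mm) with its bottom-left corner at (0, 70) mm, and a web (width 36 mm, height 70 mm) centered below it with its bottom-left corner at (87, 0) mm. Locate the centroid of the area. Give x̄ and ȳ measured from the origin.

x̄ = 105.00 mm, ȳ = 67.84 mm

web: A = 36 × 70 = 2520.00, centroid at (105.00, 35.00).
flange: A = 210 × 26 = 5460.00, centroid at (105.00, 83.00).
ΣA = 7980.00 mm²
ΣAx̄ = (2520.00)(105.00) + (5460.00)(105.00) = 837900.00 mm³
ΣAȳ = (2520.00)(35.00) + (5460.00)(83.00) = 541380.00 mm³
x̄ = 837900.00 / 7980.00 = 105.00 mm
ȳ = 541380.00 / 7980.00 = 67.84 mm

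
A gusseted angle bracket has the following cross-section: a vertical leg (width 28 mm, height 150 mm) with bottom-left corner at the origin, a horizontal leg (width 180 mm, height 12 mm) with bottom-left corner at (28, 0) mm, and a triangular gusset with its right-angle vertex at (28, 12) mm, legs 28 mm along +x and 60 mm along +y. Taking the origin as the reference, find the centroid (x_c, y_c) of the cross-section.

vertical leg: A = 28 × 150 = 4200.00, centroid at (14.00, 75.00).
horizontal leg: A = 180 × 12 = 2160.00, centroid at (118.00, 6.00).
gusset: A = ½·28·60 = 840.00, centroid at (37.33, 32.00).
ΣA = 7200.00 mm²
ΣAx_c = (4200.00)(14.00) + (2160.00)(118.00) + (840.00)(37.33) = 345040.00 mm³
ΣAy_c = (4200.00)(75.00) + (2160.00)(6.00) + (840.00)(32.00) = 354840.00 mm³
x_c = 345040.00 / 7200.00 = 47.92 mm
y_c = 354840.00 / 7200.00 = 49.28 mm

x_c = 47.92 mm, y_c = 49.28 mm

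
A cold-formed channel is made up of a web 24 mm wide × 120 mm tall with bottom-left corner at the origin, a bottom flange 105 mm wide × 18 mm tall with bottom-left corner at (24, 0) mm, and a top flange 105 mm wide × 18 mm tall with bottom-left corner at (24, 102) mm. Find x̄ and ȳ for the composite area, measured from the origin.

x̄ = 48.61 mm, ȳ = 60.00 mm

web: A = 24 × 120 = 2880.00, centroid at (12.00, 60.00).
bottom flange: A = 105 × 18 = 1890.00, centroid at (76.50, 9.00).
top flange: A = 105 × 18 = 1890.00, centroid at (76.50, 111.00).
ΣA = 6660.00 mm², ΣAx̄ = 323730.00 mm³, ΣAȳ = 399600.00 mm³.
x̄ = 323730.00/6660.00 = 48.61 mm; ȳ = 399600.00/6660.00 = 60.00 mm.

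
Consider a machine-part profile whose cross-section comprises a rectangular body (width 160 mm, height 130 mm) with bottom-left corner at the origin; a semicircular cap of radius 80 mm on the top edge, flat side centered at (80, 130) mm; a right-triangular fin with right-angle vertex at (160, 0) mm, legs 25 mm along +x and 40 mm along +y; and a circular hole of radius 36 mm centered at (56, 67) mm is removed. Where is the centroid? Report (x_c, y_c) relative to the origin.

x_c = 85.20 mm, y_c = 100.22 mm

rectangular body: A = 160 × 130 = 20800.00, centroid at (80.00, 65.00).
semicircular top: A = ½π·80² = 10053.10, centroid at (80.00, 163.95).
triangular fin: A = ½·25·40 = 500.00, centroid at (168.33, 13.33).
hole: A = −π·36² = -4071.50, centroid at (56.00, 67.00).
ΣA = 27281.59 mm²
ΣAx_c = (20800.00)(80.00) + (10053.10)(80.00) + (500.00)(168.33) + (-4071.50)(56.00) = 2324410.16 mm³
ΣAy_c = (20800.00)(65.00) + (10053.10)(163.95) + (500.00)(13.33) + (-4071.50)(67.00) = 2734111.77 mm³
x_c = 2324410.16 / 27281.59 = 85.20 mm
y_c = 2734111.77 / 27281.59 = 100.22 mm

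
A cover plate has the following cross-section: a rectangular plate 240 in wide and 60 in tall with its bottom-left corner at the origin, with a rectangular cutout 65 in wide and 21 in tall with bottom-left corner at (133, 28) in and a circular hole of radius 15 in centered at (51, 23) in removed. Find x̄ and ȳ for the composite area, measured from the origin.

x̄ = 118.92 in, ȳ = 29.46 in

Part | A | x̄ᵢ | ȳᵢ | A·x̄ᵢ | A·ȳᵢ
plate | 14400.00 | 120.00 | 30.00 | 1728000.00 | 432000.00
hole 1 | -1365.00 | 165.50 | 38.50 | -225907.50 | -52552.50
hole 2 | -706.86 | 51.00 | 23.00 | -36049.78 | -16257.74
Σ | 12328.14 |  |  | 1466042.72 | 363189.76
x̄ = 1466042.72 / 12328.14 = 118.92 in
ȳ = 363189.76 / 12328.14 = 29.46 in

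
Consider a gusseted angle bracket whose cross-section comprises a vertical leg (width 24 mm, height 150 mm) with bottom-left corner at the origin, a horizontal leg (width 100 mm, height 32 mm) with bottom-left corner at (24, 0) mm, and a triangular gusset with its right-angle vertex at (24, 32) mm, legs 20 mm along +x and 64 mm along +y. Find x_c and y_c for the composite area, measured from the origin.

vertical leg: A = 24 × 150 = 3600.00, centroid at (12.00, 75.00).
horizontal leg: A = 100 × 32 = 3200.00, centroid at (74.00, 16.00).
gusset: A = ½·20·64 = 640.00, centroid at (30.67, 53.33).
ΣA = 7440.00 mm²
ΣAx_c = (3600.00)(12.00) + (3200.00)(74.00) + (640.00)(30.67) = 299626.67 mm³
ΣAy_c = (3600.00)(75.00) + (3200.00)(16.00) + (640.00)(53.33) = 355333.33 mm³
x_c = 299626.67 / 7440.00 = 40.27 mm
y_c = 355333.33 / 7440.00 = 47.76 mm

x_c = 40.27 mm, y_c = 47.76 mm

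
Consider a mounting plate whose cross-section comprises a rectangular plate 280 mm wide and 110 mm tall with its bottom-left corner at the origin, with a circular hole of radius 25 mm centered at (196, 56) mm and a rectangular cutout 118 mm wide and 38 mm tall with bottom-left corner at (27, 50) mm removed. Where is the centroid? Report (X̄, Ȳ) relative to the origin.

plate: A = 280 × 110 = 30800.00, centroid at (140.00, 55.00).
hole 1: A = −π·25² = -1963.50, centroid at (196.00, 56.00).
hole 2: A = −(118 × 38) = -4484.00, centroid at (86.00, 69.00).
ΣA = 24352.50 mm²
ΣAX̄ = (30800.00)(140.00) + (-1963.50)(196.00) + (-4484.00)(86.00) = 3541530.90 mm³
ΣAȲ = (30800.00)(55.00) + (-1963.50)(56.00) + (-4484.00)(69.00) = 1274648.26 mm³
X̄ = 3541530.90 / 24352.50 = 145.43 mm
Ȳ = 1274648.26 / 24352.50 = 52.34 mm

X̄ = 145.43 mm, Ȳ = 52.34 mm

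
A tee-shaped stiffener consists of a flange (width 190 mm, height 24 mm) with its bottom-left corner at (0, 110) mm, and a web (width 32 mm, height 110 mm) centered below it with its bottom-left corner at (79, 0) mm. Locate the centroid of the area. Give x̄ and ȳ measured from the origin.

x̄ = 95.00 mm, ȳ = 92.81 mm

web: A = 32 × 110 = 3520.00, centroid at (95.00, 55.00).
flange: A = 190 × 24 = 4560.00, centroid at (95.00, 122.00).
ΣA = 8080.00 mm², ΣAx̄ = 767600.00 mm³, ΣAȳ = 749920.00 mm³.
x̄ = 767600.00/8080.00 = 95.00 mm; ȳ = 749920.00/8080.00 = 92.81 mm.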